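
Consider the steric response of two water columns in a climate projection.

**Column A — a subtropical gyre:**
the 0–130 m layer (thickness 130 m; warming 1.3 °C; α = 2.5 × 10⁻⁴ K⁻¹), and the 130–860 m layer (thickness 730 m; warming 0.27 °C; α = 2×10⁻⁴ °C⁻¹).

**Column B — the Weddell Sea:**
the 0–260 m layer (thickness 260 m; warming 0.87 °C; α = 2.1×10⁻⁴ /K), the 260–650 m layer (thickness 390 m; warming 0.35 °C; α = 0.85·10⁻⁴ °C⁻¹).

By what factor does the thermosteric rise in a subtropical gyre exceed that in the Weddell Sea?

A 2.5×10⁻⁴ × 1.3 × 130 = 0.04225 m
A 130–860 m: 0.27 × 2×10⁻⁴ × 730 = 0.03942 m
A total: 0.08167 m
B 0–260 m: 260 × 2.1×10⁻⁴ × 0.87 = 0.047502 m
B 260–650 m: 0.85×10⁻⁴ × 0.35 × 390 = 0.0116025 m
B total: 0.0591045 m
Ratio: 0.08167 / 0.0591045 ≈ 1.382

≈ 1.4×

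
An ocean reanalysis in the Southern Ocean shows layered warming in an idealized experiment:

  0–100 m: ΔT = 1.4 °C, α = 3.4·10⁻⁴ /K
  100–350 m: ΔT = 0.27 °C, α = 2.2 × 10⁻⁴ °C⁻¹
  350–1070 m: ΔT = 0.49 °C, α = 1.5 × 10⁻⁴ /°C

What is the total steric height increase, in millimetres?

about 115 mm

0–100 m: 100 × 1.4 × 3.4×10⁻⁴ = 0.04760 m
100–350 m: 0.27 × 2.2×10⁻⁴ × 250 = 0.01485 m
0.49 × 720 × 1.5×10⁻⁴ = 0.05292 m
Δh = 0.04760 + 0.01485 + 0.05292 = 0.11537 m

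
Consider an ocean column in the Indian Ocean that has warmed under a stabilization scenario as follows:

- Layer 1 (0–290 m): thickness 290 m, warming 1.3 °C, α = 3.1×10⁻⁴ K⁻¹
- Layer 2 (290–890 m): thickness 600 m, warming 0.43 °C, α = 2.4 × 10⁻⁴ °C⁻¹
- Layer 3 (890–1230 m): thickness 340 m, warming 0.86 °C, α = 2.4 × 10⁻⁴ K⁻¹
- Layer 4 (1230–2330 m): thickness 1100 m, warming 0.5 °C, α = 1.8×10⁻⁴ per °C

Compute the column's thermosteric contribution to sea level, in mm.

Layer 1: 290 × 1.3 × 3.1×10⁻⁴ = 0.11687 m
290–890 m: 2.4×10⁻⁴ × 600 × 0.43 = 0.06192 m
890–1230 m: 2.4×10⁻⁴ × 340 × 0.86 = 0.070176 m
1100 × 1.8×10⁻⁴ × 0.5 = 0.09900 m
Δh = 0.11687 + 0.06192 + 0.070176 + 0.09900 = 0.347966 m

Δh ≈ 348 mm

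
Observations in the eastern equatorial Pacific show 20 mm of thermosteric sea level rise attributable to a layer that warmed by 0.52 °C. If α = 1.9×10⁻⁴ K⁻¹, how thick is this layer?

about 202 m

H = Δh/(αΔT) = 0.02 / (1.9×10⁻⁴ × 0.52) ≈ 202.4 m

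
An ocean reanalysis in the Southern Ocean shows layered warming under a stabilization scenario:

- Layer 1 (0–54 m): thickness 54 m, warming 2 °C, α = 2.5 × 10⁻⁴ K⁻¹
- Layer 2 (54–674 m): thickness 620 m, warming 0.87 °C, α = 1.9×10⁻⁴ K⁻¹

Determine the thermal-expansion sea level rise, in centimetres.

Δh ≈ 13 cm

Layer 1: 54 × 2 × 2.5×10⁻⁴ = 0.02700 m
54–674 m: 0.87 × 1.9×10⁻⁴ × 620 = 0.102486 m
Δh = 0.02700 + 0.102486 = 0.129486 m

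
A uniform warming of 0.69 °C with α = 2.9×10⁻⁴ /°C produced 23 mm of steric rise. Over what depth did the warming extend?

H = Δh/(αΔT) = 0.023 / (2.9×10⁻⁴ × 0.69) ≈ 114.9 m

about 115 m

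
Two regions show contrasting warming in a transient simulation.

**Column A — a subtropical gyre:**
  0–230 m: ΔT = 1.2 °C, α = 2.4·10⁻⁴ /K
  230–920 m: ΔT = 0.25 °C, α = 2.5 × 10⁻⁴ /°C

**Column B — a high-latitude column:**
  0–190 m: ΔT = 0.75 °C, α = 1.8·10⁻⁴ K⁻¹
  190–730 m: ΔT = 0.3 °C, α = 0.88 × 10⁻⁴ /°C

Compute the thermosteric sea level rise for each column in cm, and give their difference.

A: 10.9 cm; B: 3.99 cm; difference 6.95 cm

A 2.4×10⁻⁴ × 1.2 × 230 = 0.06624 m
A 2.5×10⁻⁴ × 0.25 × 690 = 0.043125 m
A total: 0.109365 m
B 1.8×10⁻⁴ × 190 × 0.75 = 0.02565 m
B 0.88×10⁻⁴ × 0.3 × 540 = 0.014256 m
B total: 0.039906 m
Difference: 0.109365 − 0.039906 = 0.069459 m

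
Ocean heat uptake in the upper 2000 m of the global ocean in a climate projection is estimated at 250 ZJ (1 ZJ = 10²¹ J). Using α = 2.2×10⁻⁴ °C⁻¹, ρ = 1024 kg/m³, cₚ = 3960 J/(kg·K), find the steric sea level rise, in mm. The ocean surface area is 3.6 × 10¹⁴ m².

Per unit area: Q = 250×10²¹ / (3.6×10¹⁴) ≈ 6.944×10⁸ J/m²
Δh = αQ/(ρcₚ) = 2.2×10⁻⁴ × 6.944×10⁸ / (1024 × 3960) ≈ 0.037674 m

Δh = 37.7 mm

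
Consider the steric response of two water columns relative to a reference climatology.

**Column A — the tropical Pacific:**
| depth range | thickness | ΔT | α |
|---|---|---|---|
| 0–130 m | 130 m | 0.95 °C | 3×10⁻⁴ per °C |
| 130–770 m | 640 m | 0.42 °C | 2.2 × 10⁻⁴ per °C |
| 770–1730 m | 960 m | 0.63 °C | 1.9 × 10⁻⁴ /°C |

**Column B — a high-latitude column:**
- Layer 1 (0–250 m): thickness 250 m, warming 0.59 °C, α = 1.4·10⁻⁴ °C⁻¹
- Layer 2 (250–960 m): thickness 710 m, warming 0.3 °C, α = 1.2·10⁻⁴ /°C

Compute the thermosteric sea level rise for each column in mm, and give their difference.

A Layer 1: 130 × 3×10⁻⁴ × 0.95 = 0.03705 m
A 130–770 m: 640 × 2.2×10⁻⁴ × 0.42 = 0.059136 m
A 770–1730 m: 0.63 × 1.9×10⁻⁴ × 960 = 0.114912 m
A total: 0.211098 m
B Layer 1: 250 × 0.59 × 1.4×10⁻⁴ = 0.02065 m
B 710 × 0.3 × 1.2×10⁻⁴ = 0.02556 m
B total: 0.04621 m
Difference: 0.211098 − 0.04621 = 0.164888 m

Δh_A ≈ 211 mm, Δh_B ≈ 46.2 mm; difference ≈ 165 mm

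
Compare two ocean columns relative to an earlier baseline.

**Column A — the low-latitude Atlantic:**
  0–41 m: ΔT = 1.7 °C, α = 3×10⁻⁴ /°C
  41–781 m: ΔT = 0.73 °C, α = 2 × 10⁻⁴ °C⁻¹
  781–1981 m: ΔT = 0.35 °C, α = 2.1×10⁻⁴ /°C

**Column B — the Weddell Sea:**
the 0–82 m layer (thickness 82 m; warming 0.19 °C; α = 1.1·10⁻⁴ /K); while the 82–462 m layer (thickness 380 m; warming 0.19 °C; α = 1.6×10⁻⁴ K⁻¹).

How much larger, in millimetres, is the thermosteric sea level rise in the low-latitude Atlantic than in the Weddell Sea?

A 1.7 × 3×10⁻⁴ × 41 = 0.02091 m
A Layer 2: 0.73 × 2×10⁻⁴ × 740 = 0.10804 m
A 781–1981 m: 1200 × 2.1×10⁻⁴ × 0.35 = 0.08820 m
A total: 0.21715 m
B 0.19 × 1.1×10⁻⁴ × 82 = 0.0017138 m
B 380 × 0.19 × 1.6×10⁻⁴ = 0.011552 m
B total: 0.0132658 m
Difference: 0.21715 − 0.0132658 = 0.2038842 m

204 mm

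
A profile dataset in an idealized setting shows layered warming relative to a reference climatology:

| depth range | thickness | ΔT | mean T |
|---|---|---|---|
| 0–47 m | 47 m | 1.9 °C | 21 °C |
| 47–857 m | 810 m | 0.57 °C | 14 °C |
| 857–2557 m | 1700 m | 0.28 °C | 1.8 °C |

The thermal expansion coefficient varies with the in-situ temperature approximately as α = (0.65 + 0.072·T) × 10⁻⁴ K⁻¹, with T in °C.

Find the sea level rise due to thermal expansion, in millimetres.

133 mm

Layer 1: α = (0.65 + 0.072×21)×10⁻⁴ = 2.162×10⁻⁴ K⁻¹
Layer 2: α = (0.65 + 0.072×14)×10⁻⁴ = 1.658×10⁻⁴ K⁻¹
Layer 3: α = (0.65 + 0.072×1.8)×10⁻⁴ = 0.7796×10⁻⁴ K⁻¹
Layer 1: 2.162×10⁻⁴ × 1.9 × 47 = 0.01930666 m
Layer 2: 1.658×10⁻⁴ × 0.57 × 810 = 0.07654986 m
857–2557 m: 1700 × 0.7796×10⁻⁴ × 0.28 = 0.03710896 m
Δh = 0.01930666 + 0.07654986 + 0.03710896 = 0.13296548 m ≈ 133 mm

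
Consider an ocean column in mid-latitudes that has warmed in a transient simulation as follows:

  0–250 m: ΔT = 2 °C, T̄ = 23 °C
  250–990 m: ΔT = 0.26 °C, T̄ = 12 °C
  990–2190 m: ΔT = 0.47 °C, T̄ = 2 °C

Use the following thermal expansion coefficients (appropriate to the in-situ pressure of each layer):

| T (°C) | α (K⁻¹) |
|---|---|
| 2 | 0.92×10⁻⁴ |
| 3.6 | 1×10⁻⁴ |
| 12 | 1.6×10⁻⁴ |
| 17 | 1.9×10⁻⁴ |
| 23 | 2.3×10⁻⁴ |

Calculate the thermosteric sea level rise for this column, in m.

Layer 1 at 23 °C → α = 2.3×10⁻⁴ K⁻¹
Layer 2 at 12 °C → α = 1.6×10⁻⁴ K⁻¹
Layer 3 at 2 °C → α = 0.92×10⁻⁴ K⁻¹
0–250 m: 250 × 2 × 2.3×10⁻⁴ = 0.11500 m
250–990 m: 0.26 × 740 × 1.6×10⁻⁴ = 0.030784 m
Layer 3: 0.92×10⁻⁴ × 1200 × 0.47 = 0.051888 m
Δh = 0.11500 + 0.030784 + 0.051888 = 0.197672 m

0.198 m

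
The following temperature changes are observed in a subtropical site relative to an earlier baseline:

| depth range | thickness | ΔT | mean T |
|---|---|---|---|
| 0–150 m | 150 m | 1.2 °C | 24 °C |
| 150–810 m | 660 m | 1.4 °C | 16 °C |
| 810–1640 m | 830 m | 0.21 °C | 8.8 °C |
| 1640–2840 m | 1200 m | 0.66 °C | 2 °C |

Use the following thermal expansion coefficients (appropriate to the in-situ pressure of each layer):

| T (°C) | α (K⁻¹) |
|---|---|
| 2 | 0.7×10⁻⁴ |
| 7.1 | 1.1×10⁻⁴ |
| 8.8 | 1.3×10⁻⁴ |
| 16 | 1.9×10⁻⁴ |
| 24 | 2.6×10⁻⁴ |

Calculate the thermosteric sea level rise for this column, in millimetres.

300 mm

Layer 1 at 24 °C → α = 2.6×10⁻⁴ K⁻¹
Layer 2 at 16 °C → α = 1.9×10⁻⁴ K⁻¹
Layer 3 at 8.8 °C → α = 1.3×10⁻⁴ K⁻¹
Layer 4 at 2 °C → α = 0.7×10⁻⁴ K⁻¹
0–150 m: 150 × 1.2 × 2.6×10⁻⁴ = 0.04680 m
Layer 2: 1.9×10⁻⁴ × 660 × 1.4 = 0.17556 m
810–1640 m: 830 × 1.3×10⁻⁴ × 0.21 = 0.022659 m
Layer 4: 0.7×10⁻⁴ × 0.66 × 1200 = 0.05544 m
Δh = 0.04680 + 0.17556 + 0.022659 + 0.05544 = 0.300459 m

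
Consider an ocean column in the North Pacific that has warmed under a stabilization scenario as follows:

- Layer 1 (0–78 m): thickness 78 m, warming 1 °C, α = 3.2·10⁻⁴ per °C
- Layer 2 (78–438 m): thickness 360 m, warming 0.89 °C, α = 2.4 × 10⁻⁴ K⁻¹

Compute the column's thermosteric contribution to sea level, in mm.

0–78 m: 78 × 1 × 3.2×10⁻⁴ = 0.02496 m
78–438 m: 0.89 × 360 × 2.4×10⁻⁴ = 0.076896 m
Δh = 0.02496 + 0.076896 = 0.101856 m

about 102 mm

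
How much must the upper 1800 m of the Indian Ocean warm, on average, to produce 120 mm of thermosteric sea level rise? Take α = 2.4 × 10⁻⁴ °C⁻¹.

ΔT = Δh/(αH) = 0.12 / (2.4×10⁻⁴ × 1800) ≈ 0.2778 K

0.278 K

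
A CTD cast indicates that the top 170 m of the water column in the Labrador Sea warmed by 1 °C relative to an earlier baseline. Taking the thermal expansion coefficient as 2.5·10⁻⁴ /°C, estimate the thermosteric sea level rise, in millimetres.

Δh = αΔT·H = 2.5×10⁻⁴ × 1 × 170 = 0.04250 m

Δh = 43 mm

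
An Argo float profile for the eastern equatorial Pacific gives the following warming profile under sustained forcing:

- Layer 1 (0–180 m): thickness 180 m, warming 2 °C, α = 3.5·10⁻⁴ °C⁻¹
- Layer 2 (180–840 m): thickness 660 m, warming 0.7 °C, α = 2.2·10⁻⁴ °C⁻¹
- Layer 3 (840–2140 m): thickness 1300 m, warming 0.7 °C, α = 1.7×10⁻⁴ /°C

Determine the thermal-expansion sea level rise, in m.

about 0.38 m

Layer 1: 3.5×10⁻⁴ × 180 × 2 = 0.12600 m
660 × 2.2×10⁻⁴ × 0.7 = 0.10164 m
840–2140 m: 1.7×10⁻⁴ × 0.7 × 1300 = 0.15470 m
Δh = 0.12600 + 0.10164 + 0.15470 = 0.38234 m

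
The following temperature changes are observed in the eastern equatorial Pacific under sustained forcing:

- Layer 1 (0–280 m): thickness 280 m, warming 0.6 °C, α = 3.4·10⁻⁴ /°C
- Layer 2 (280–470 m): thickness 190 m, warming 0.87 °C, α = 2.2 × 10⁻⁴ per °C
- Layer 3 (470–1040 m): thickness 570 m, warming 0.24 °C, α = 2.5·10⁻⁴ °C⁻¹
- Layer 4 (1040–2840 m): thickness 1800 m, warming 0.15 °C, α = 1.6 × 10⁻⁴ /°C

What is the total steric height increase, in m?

about 0.171 m

Layer 1: 3.4×10⁻⁴ × 0.6 × 280 = 0.05712 m
0.87 × 190 × 2.2×10⁻⁴ = 0.036366 m
Layer 3: 0.24 × 570 × 2.5×10⁻⁴ = 0.03420 m
1040–2840 m: 0.15 × 1800 × 1.6×10⁻⁴ = 0.04320 m
Δh = 0.05712 + 0.036366 + 0.03420 + 0.04320 = 0.170886 m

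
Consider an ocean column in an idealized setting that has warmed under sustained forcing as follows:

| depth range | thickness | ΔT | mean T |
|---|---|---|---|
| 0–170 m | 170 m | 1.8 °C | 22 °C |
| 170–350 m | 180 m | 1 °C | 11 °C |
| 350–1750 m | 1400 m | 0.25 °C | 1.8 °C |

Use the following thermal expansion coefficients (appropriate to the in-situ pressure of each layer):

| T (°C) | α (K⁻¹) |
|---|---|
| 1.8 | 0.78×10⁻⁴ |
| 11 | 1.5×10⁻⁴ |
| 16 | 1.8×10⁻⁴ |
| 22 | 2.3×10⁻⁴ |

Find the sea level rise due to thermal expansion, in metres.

Δh ≈ 0.12 m

Layer 1 at 22 °C → α = 2.3×10⁻⁴ K⁻¹
Layer 2 at 11 °C → α = 1.5×10⁻⁴ K⁻¹
Layer 3 at 1.8 °C → α = 0.78×10⁻⁴ K⁻¹
Layer 1: 1.8 × 2.3×10⁻⁴ × 170 = 0.07038 m
180 × 1 × 1.5×10⁻⁴ = 0.02700 m
350–1750 m: 1400 × 0.25 × 0.78×10⁻⁴ = 0.02730 m
Δh = 0.07038 + 0.02700 + 0.02730 = 0.12468 m ≈ 0.12 m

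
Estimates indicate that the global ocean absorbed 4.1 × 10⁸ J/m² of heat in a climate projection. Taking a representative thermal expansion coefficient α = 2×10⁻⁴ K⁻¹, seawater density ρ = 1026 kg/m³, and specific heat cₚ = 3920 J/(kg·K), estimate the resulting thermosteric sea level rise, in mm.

20 mm of thermosteric rise

Δh = αQ/(ρcₚ) = 2×10⁻⁴ × 4.1×10⁸ / (1026 × 3920) ≈ 0.020388 m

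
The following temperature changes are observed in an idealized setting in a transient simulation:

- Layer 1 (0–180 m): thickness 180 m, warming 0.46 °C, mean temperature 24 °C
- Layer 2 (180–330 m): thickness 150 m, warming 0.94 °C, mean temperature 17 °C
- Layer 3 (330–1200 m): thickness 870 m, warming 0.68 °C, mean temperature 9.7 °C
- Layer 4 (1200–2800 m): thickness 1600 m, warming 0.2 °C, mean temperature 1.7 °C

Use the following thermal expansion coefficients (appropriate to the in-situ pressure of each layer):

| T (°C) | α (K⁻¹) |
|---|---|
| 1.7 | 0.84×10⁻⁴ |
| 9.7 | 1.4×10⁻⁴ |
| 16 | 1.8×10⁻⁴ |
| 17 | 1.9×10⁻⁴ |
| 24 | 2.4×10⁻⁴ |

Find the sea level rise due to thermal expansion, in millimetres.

about 156 mm

Layer 1 at 24 °C → α = 2.4×10⁻⁴ K⁻¹
Layer 2 at 17 °C → α = 1.9×10⁻⁴ K⁻¹
Layer 3 at 9.7 °C → α = 1.4×10⁻⁴ K⁻¹
Layer 4 at 1.7 °C → α = 0.84×10⁻⁴ K⁻¹
0–180 m: 180 × 0.46 × 2.4×10⁻⁴ = 0.019872 m
Layer 2: 150 × 1.9×10⁻⁴ × 0.94 = 0.02679 m
330–1200 m: 0.68 × 1.4×10⁻⁴ × 870 = 0.082824 m
0.84×10⁻⁴ × 0.2 × 1600 = 0.02688 m
Δh = 0.019872 + 0.02679 + 0.082824 + 0.02688 = 0.156366 m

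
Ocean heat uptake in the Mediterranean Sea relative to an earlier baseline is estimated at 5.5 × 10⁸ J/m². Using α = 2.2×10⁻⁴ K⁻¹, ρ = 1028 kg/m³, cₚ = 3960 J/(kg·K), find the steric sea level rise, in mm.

Δh = αQ/(ρcₚ) = 2.2×10⁻⁴ × 5.5×10⁸ / (1028 × 3960) ≈ 0.029723 m

30 mm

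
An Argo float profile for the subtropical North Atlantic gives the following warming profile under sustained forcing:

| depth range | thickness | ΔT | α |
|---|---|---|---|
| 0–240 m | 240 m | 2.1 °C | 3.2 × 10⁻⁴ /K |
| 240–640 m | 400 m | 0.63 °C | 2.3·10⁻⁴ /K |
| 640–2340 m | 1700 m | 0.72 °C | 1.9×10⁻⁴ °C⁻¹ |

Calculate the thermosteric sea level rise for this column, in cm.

Δh = 45.2 cm

2.1 × 240 × 3.2×10⁻⁴ = 0.16128 m
2.3×10⁻⁴ × 400 × 0.63 = 0.05796 m
Layer 3: 1.9×10⁻⁴ × 0.72 × 1700 = 0.23256 m
Δh = 0.16128 + 0.05796 + 0.23256 = 0.45180 m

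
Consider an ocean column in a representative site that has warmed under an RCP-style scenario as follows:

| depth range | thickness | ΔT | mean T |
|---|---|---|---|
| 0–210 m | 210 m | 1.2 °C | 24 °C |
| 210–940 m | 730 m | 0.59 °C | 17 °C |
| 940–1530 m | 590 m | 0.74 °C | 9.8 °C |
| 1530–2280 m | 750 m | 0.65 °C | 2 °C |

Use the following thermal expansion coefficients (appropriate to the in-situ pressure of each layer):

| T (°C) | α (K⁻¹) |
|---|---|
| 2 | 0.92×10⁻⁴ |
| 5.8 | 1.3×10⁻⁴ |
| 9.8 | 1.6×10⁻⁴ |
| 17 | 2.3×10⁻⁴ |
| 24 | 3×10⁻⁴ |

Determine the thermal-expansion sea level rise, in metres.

about 0.29 m

Layer 1 at 24 °C → α = 3×10⁻⁴ K⁻¹
Layer 2 at 17 °C → α = 2.3×10⁻⁴ K⁻¹
Layer 3 at 9.8 °C → α = 1.6×10⁻⁴ K⁻¹
Layer 4 at 2 °C → α = 0.92×10⁻⁴ K⁻¹
210 × 3×10⁻⁴ × 1.2 = 0.07560 m
730 × 2.3×10⁻⁴ × 0.59 = 0.099061 m
940–1530 m: 1.6×10⁻⁴ × 0.74 × 590 = 0.069856 m
750 × 0.92×10⁻⁴ × 0.65 = 0.04485 m
Δh = 0.07560 + 0.099061 + 0.069856 + 0.04485 = 0.289367 m ≈ 0.29 m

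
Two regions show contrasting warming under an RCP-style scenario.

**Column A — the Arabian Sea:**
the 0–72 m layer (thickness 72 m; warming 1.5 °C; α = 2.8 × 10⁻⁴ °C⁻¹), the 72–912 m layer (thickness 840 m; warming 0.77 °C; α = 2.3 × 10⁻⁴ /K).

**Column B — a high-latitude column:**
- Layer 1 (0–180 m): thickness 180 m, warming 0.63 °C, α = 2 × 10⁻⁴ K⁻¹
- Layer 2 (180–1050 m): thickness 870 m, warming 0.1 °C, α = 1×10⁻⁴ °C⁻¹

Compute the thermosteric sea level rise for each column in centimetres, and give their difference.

A 72 × 1.5 × 2.8×10⁻⁴ = 0.03024 m
A Layer 2: 2.3×10⁻⁴ × 840 × 0.77 = 0.148764 m
A total: 0.179004 m
B 0–180 m: 180 × 2×10⁻⁴ × 0.63 = 0.02268 m
B Layer 2: 1×10⁻⁴ × 0.1 × 870 = 0.00870 m
B total: 0.03138 m
Difference: 0.179004 − 0.03138 = 0.147624 m

A: 18 cm; B: 3.1 cm; difference 15 cm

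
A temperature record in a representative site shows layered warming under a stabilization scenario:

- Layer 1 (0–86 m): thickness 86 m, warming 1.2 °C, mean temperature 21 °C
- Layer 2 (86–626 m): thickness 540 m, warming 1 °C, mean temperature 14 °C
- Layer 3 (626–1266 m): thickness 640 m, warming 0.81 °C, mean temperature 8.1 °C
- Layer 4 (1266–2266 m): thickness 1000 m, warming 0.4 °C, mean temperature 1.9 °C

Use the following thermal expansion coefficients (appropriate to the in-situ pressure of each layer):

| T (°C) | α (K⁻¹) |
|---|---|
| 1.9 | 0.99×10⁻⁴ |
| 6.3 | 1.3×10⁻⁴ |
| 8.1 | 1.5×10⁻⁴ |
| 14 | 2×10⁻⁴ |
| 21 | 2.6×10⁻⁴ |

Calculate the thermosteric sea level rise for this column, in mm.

Layer 1 at 21 °C → α = 2.6×10⁻⁴ K⁻¹
Layer 2 at 14 °C → α = 2×10⁻⁴ K⁻¹
Layer 3 at 8.1 °C → α = 1.5×10⁻⁴ K⁻¹
Layer 4 at 1.9 °C → α = 0.99×10⁻⁴ K⁻¹
1.2 × 2.6×10⁻⁴ × 86 = 0.026832 m
86–626 m: 2×10⁻⁴ × 540 × 1 = 0.10800 m
0.81 × 640 × 1.5×10⁻⁴ = 0.07776 m
0.99×10⁻⁴ × 1000 × 0.4 = 0.03960 m
Δh = 0.026832 + 0.10800 + 0.07776 + 0.03960 = 0.252192 m

Δh = 252 mm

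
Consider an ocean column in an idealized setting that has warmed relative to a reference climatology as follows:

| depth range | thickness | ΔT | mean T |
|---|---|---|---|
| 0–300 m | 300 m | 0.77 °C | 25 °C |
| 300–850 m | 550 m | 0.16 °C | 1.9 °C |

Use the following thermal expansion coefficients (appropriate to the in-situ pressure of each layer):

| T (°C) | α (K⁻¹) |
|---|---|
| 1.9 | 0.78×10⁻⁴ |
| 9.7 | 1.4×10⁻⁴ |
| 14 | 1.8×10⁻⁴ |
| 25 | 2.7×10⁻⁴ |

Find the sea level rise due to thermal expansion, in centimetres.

Layer 1 at 25 °C → α = 2.7×10⁻⁴ K⁻¹
Layer 2 at 1.9 °C → α = 0.78×10⁻⁴ K⁻¹
0–300 m: 2.7×10⁻⁴ × 0.77 × 300 = 0.06237 m
550 × 0.78×10⁻⁴ × 0.16 = 0.006864 m
Δh = 0.06237 + 0.006864 = 0.069234 m

6.92 cm of thermosteric rise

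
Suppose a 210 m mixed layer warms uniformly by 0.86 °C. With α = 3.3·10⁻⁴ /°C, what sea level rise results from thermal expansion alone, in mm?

60 mm of thermosteric rise

Δh = αΔT·H = 3.3×10⁻⁴ × 0.86 × 210 = 0.059598 m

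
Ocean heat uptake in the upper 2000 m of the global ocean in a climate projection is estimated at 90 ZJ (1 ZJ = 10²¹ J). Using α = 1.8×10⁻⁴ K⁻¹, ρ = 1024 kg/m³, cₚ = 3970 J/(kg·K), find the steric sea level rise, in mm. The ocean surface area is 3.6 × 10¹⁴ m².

Per unit area: Q = 90×10²¹ / (3.6×10¹⁴) = 2.5×10⁸ J/m²
Δh = αQ/(ρcₚ) = 1.8×10⁻⁴ × 2.5×10⁸ / (1024 × 3970) ≈ 0.011069 m

Δh = 11 mm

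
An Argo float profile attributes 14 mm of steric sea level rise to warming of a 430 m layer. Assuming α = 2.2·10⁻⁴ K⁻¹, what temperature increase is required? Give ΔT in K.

ΔT = Δh/(αH) = 0.014 / (2.2×10⁻⁴ × 430) ≈ 0.1480 K

0.15 K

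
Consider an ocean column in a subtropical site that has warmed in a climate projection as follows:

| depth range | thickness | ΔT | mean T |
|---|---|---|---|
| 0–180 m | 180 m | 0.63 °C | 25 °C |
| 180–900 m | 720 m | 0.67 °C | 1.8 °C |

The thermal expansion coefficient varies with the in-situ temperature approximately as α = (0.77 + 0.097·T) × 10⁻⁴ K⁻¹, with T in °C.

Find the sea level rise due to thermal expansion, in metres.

0.0818 m of thermosteric rise

Layer 1: α = (0.77 + 0.097×25)×10⁻⁴ = 3.195×10⁻⁴ K⁻¹
Layer 2: α = (0.77 + 0.097×1.8)×10⁻⁴ = 0.9446×10⁻⁴ K⁻¹
0–180 m: 3.195×10⁻⁴ × 0.63 × 180 = 0.0362313 m
180–900 m: 0.9446×10⁻⁴ × 0.67 × 720 = 0.045567504 m
Δh = 0.0362313 + 0.045567504 = 0.081798804 m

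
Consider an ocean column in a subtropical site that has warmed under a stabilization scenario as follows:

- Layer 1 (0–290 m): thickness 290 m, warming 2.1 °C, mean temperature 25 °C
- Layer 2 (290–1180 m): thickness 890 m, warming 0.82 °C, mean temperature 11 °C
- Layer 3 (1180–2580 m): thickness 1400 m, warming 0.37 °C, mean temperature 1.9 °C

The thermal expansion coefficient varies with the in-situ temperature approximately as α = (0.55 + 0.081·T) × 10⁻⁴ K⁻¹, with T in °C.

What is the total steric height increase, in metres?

Layer 1: α = (0.55 + 0.081×25)×10⁻⁴ = 2.575×10⁻⁴ K⁻¹
Layer 2: α = (0.55 + 0.081×11)×10⁻⁴ = 1.441×10⁻⁴ K⁻¹
Layer 3: α = (0.55 + 0.081×1.9)×10⁻⁴ = 0.7039×10⁻⁴ K⁻¹
Layer 1: 2.575×10⁻⁴ × 290 × 2.1 = 0.1568175 m
290–1180 m: 0.82 × 890 × 1.441×10⁻⁴ = 0.10516418 m
0.7039×10⁻⁴ × 1400 × 0.37 = 0.03646202 m
Δh = 0.1568175 + 0.10516418 + 0.03646202 = 0.2984437 m

0.298 m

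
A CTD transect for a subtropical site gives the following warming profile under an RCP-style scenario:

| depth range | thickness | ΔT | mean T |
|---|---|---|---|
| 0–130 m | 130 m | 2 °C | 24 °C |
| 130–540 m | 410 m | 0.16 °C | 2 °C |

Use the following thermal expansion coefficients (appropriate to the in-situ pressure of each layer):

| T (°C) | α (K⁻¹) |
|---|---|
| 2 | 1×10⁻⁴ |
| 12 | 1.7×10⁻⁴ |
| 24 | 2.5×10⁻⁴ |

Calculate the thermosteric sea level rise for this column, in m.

Layer 1 at 24 °C → α = 2.5×10⁻⁴ K⁻¹
Layer 2 at 2 °C → α = 1×10⁻⁴ K⁻¹
0–130 m: 130 × 2 × 2.5×10⁻⁴ = 0.06500 m
130–540 m: 1×10⁻⁴ × 0.16 × 410 = 0.00656 m
Δh = 0.06500 + 0.00656 = 0.07156 m

0.0716 m of thermosteric rise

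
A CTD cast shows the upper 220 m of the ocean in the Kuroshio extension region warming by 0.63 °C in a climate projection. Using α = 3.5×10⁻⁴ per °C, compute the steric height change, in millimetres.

Δh = αΔT·H = 3.5×10⁻⁴ × 0.63 × 220 = 0.04851 m

Δh = 48.5 mm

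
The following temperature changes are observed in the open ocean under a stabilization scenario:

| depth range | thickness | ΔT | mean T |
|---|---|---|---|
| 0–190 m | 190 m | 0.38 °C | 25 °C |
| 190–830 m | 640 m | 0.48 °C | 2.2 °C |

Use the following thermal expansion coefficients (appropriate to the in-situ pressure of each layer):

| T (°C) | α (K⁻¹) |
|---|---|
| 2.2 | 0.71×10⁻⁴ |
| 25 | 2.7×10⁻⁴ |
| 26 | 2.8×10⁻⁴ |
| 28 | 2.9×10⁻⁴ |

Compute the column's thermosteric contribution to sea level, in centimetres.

Δh ≈ 4.1 cm

Layer 1 at 25 °C → α = 2.7×10⁻⁴ K⁻¹
Layer 2 at 2.2 °C → α = 0.71×10⁻⁴ K⁻¹
2.7×10⁻⁴ × 0.38 × 190 = 0.019494 m
Layer 2: 0.71×10⁻⁴ × 0.48 × 640 = 0.0218112 m
Δh = 0.019494 + 0.0218112 = 0.0413052 m ≈ 4.1 cm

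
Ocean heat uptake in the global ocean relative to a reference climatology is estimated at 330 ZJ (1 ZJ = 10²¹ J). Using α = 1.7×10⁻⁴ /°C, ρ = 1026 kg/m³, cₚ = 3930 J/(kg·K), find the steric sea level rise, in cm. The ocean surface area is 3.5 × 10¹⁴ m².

3.98 cm of thermosteric rise

Per unit area: Q = 330×10²¹ / (3.5×10¹⁴) ≈ 9.429×10⁸ J/m²
Δh = αQ/(ρcₚ) = 1.7×10⁻⁴ × 9.429×10⁸ / (1026 × 3930) ≈ 0.039753 m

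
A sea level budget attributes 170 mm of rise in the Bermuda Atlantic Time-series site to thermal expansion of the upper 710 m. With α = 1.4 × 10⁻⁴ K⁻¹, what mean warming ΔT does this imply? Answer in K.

ΔT = Δh/(αH) = 0.17 / (1.4×10⁻⁴ × 710) ≈ 1.710 K

1.71 K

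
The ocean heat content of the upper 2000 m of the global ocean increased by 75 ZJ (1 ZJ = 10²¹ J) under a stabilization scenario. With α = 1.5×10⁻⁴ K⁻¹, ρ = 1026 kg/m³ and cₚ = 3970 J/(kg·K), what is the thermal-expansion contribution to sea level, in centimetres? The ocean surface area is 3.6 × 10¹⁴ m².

0.767 cm of thermosteric rise

Per unit area: Q = 75×10²¹ / (3.6×10¹⁴) ≈ 2.083×10⁸ J/m²
Δh = αQ/(ρcₚ) = 1.5×10⁻⁴ × 2.083×10⁸ / (1026 × 3970) ≈ 0.0076708 m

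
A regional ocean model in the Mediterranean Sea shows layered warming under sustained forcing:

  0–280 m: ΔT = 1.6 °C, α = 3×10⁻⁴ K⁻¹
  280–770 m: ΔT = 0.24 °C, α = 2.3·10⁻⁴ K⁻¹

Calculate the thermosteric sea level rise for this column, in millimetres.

160 mm of thermosteric rise

Layer 1: 1.6 × 280 × 3×10⁻⁴ = 0.13440 m
Layer 2: 490 × 2.3×10⁻⁴ × 0.24 = 0.027048 m
Δh = 0.13440 + 0.027048 = 0.161448 m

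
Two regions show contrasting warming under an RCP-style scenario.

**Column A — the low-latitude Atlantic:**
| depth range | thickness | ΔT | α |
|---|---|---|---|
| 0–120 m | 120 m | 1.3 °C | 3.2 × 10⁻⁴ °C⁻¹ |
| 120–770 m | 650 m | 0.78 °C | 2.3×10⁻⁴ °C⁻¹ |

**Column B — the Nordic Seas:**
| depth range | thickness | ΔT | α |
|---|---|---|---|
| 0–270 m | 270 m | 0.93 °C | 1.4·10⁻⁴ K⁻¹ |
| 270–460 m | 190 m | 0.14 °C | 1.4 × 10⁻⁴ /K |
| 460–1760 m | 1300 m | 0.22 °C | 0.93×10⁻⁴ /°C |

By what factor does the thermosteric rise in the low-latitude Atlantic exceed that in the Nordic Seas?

a factor of 2.54

A 1.3 × 120 × 3.2×10⁻⁴ = 0.04992 m
A 2.3×10⁻⁴ × 0.78 × 650 = 0.11661 m
A total: 0.16653 m
B 1.4×10⁻⁴ × 270 × 0.93 = 0.035154 m
B 270–460 m: 190 × 0.14 × 1.4×10⁻⁴ = 0.003724 m
B Layer 3: 0.22 × 1300 × 0.93×10⁻⁴ = 0.026598 m
B total: 0.065476 m
Ratio: 0.16653 / 0.065476 ≈ 2.543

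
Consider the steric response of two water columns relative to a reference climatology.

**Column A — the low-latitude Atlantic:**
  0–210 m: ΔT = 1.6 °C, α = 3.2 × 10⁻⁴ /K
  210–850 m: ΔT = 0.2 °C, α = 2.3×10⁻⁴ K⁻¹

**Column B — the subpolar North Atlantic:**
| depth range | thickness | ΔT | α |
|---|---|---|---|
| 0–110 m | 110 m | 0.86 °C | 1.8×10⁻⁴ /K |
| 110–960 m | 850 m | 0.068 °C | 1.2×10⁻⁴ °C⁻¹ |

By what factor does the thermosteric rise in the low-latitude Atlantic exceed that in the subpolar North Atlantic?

5.72

A 210 × 3.2×10⁻⁴ × 1.6 = 0.10752 m
A 210–850 m: 2.3×10⁻⁴ × 0.2 × 640 = 0.02944 m
A total: 0.13696 m
B 110 × 0.86 × 1.8×10⁻⁴ = 0.017028 m
B 850 × 1.2×10⁻⁴ × 0.068 = 0.006936 m
B total: 0.023964 m
Ratio: 0.13696 / 0.023964 ≈ 5.715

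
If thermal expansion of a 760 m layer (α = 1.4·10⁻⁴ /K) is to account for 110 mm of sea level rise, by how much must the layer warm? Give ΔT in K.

ΔT = Δh/(αH) = 0.11 / (1.4×10⁻⁴ × 760) ≈ 1.034 K

ΔT ≈ 1.03 K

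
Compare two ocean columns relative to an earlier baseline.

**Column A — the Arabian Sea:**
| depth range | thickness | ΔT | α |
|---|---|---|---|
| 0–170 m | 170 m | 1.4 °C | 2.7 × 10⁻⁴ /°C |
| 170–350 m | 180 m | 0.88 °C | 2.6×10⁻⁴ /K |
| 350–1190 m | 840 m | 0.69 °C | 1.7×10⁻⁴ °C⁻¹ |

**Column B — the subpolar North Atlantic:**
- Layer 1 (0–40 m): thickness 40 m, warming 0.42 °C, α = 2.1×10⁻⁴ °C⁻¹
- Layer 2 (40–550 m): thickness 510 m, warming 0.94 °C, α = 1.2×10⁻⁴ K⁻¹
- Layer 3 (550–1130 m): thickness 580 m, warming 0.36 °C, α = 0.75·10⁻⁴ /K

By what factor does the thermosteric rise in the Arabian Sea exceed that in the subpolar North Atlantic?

≈ 2.66×

A Layer 1: 170 × 2.7×10⁻⁴ × 1.4 = 0.06426 m
A 170–350 m: 2.6×10⁻⁴ × 180 × 0.88 = 0.041184 m
A 0.69 × 840 × 1.7×10⁻⁴ = 0.098532 m
A total: 0.203976 m
B Layer 1: 0.42 × 40 × 2.1×10⁻⁴ = 0.003528 m
B Layer 2: 1.2×10⁻⁴ × 0.94 × 510 = 0.057528 m
B 550–1130 m: 580 × 0.36 × 0.75×10⁻⁴ = 0.01566 m
B total: 0.076716 m
Ratio: 0.203976 / 0.076716 ≈ 2.659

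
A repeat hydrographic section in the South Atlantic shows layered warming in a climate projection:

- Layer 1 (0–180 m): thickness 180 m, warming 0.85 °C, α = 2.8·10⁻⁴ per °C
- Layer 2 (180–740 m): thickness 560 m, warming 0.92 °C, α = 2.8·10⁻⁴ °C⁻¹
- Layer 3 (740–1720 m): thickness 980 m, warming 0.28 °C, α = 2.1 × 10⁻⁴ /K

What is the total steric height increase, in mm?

about 245 mm

0–180 m: 2.8×10⁻⁴ × 180 × 0.85 = 0.04284 m
560 × 0.92 × 2.8×10⁻⁴ = 0.144256 m
980 × 2.1×10⁻⁴ × 0.28 = 0.057624 m
Δh = 0.04284 + 0.144256 + 0.057624 = 0.24472 m ≈ 245 mm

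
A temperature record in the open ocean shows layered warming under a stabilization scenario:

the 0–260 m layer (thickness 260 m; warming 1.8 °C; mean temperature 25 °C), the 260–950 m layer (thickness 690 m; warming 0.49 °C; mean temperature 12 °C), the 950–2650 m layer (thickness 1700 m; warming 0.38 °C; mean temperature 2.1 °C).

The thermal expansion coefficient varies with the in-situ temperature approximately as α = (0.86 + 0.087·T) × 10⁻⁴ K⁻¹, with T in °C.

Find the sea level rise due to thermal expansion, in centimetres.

Layer 1: α = (0.86 + 0.087×25)×10⁻⁴ = 3.035×10⁻⁴ K⁻¹
Layer 2: α = (0.86 + 0.087×12)×10⁻⁴ = 1.904×10⁻⁴ K⁻¹
Layer 3: α = (0.86 + 0.087×2.1)×10⁻⁴ = 1.0427×10⁻⁴ K⁻¹
Layer 1: 1.8 × 3.035×10⁻⁴ × 260 = 0.142038 m
1.904×10⁻⁴ × 0.49 × 690 = 0.06437424 m
Layer 3: 1.0427×10⁻⁴ × 1700 × 0.38 = 0.06735842 m
Δh = 0.142038 + 0.06437424 + 0.06735842 = 0.27377066 m

about 27 cm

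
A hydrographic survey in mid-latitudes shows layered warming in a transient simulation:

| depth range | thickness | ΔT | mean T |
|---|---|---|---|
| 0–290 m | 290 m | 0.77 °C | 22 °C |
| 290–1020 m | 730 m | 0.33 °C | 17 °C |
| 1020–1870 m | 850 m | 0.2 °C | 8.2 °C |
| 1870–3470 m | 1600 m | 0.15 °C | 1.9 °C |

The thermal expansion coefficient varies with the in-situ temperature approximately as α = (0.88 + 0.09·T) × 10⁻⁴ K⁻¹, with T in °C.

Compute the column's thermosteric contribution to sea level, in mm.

Δh = 170 mm

Layer 1: α = (0.88 + 0.09×22)×10⁻⁴ = 2.86×10⁻⁴ K⁻¹
Layer 2: α = (0.88 + 0.09×17)×10⁻⁴ = 2.41×10⁻⁴ K⁻¹
Layer 3: α = (0.88 + 0.09×8.2)×10⁻⁴ = 1.618×10⁻⁴ K⁻¹
Layer 4: α = (0.88 + 0.09×1.9)×10⁻⁴ = 1.051×10⁻⁴ K⁻¹
Layer 1: 2.86×10⁻⁴ × 0.77 × 290 = 0.0638638 m
0.33 × 2.41×10⁻⁴ × 730 = 0.0580569 m
Layer 3: 0.2 × 1.618×10⁻⁴ × 850 = 0.027506 m
Layer 4: 0.15 × 1.051×10⁻⁴ × 1600 = 0.025224 m
Δh = 0.0638638 + 0.0580569 + 0.027506 + 0.025224 = 0.1746507 m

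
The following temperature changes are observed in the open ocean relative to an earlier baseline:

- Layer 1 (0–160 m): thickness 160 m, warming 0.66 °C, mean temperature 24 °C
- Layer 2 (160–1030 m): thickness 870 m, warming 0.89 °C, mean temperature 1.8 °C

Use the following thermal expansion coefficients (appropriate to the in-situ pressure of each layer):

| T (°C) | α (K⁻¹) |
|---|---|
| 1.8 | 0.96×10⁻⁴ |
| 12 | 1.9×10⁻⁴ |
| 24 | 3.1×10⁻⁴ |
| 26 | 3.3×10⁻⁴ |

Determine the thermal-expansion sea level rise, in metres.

0.11 m of thermosteric rise

Layer 1 at 24 °C → α = 3.1×10⁻⁴ K⁻¹
Layer 2 at 1.8 °C → α = 0.96×10⁻⁴ K⁻¹
3.1×10⁻⁴ × 160 × 0.66 = 0.032736 m
160–1030 m: 0.96×10⁻⁴ × 870 × 0.89 = 0.0743328 m
Δh = 0.032736 + 0.0743328 = 0.1070688 m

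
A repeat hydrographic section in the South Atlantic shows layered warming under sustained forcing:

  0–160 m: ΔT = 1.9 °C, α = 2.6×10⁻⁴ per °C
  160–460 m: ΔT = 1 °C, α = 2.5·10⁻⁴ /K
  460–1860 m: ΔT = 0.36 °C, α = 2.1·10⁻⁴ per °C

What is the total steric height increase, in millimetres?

Δh = 260 mm

160 × 1.9 × 2.6×10⁻⁴ = 0.07904 m
160–460 m: 1 × 300 × 2.5×10⁻⁴ = 0.07500 m
460–1860 m: 1400 × 2.1×10⁻⁴ × 0.36 = 0.10584 m
Δh = 0.07904 + 0.07500 + 0.10584 = 0.25988 m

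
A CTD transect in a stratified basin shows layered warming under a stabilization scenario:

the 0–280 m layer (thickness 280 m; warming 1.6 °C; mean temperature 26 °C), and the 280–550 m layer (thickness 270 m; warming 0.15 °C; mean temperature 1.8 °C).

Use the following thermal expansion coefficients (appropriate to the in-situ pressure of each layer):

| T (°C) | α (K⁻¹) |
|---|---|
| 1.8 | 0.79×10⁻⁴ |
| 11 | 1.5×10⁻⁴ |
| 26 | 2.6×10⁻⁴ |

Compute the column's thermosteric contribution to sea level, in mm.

Layer 1 at 26 °C → α = 2.6×10⁻⁴ K⁻¹
Layer 2 at 1.8 °C → α = 0.79×10⁻⁴ K⁻¹
0–280 m: 2.6×10⁻⁴ × 1.6 × 280 = 0.11648 m
280–550 m: 0.15 × 0.79×10⁻⁴ × 270 = 0.0031995 m
Δh = 0.11648 + 0.0031995 = 0.1196795 m ≈ 120 mm

Δh = 120 mm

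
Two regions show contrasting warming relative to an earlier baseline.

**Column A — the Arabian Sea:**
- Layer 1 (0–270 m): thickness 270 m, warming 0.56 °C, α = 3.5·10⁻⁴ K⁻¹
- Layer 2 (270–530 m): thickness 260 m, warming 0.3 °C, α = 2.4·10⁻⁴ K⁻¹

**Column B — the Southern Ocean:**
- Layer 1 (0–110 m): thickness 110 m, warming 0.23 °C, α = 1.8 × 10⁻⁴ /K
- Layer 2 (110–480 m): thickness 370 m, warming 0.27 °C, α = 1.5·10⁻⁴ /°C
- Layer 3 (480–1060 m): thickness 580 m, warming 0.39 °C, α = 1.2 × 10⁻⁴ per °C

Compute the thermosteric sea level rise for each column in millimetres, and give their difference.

Δh_A ≈ 72 mm, Δh_B ≈ 47 mm; difference ≈ 25 mm

A Layer 1: 270 × 0.56 × 3.5×10⁻⁴ = 0.05292 m
A 260 × 2.4×10⁻⁴ × 0.3 = 0.01872 m
A total: 0.07164 m
B 110 × 0.23 × 1.8×10⁻⁴ = 0.004554 m
B 0.27 × 370 × 1.5×10⁻⁴ = 0.014985 m
B 1.2×10⁻⁴ × 580 × 0.39 = 0.027144 m
B total: 0.046683 m
Difference: 0.07164 − 0.046683 = 0.024957 m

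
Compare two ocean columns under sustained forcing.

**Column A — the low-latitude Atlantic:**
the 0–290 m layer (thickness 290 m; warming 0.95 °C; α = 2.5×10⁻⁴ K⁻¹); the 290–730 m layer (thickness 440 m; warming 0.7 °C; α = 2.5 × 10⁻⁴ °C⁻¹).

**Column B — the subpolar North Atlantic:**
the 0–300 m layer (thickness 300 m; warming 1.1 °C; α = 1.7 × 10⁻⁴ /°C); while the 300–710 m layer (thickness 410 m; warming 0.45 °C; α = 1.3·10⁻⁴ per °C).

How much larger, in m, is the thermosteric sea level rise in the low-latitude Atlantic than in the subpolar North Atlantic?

0.066 m larger

A 0.95 × 290 × 2.5×10⁻⁴ = 0.068875 m
A 290–730 m: 2.5×10⁻⁴ × 440 × 0.7 = 0.07700 m
A total: 0.145875 m
B 0–300 m: 1.1 × 300 × 1.7×10⁻⁴ = 0.05610 m
B 300–710 m: 0.45 × 410 × 1.3×10⁻⁴ = 0.023985 m
B total: 0.080085 m
Difference: 0.145875 − 0.080085 = 0.06579 m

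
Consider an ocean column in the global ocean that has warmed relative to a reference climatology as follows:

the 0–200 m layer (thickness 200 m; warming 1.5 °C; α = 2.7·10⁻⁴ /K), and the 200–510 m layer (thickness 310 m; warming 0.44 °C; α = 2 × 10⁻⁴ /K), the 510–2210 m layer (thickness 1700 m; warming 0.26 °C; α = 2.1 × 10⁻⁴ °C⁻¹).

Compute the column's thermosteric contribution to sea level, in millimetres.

Layer 1: 200 × 2.7×10⁻⁴ × 1.5 = 0.08100 m
200–510 m: 2×10⁻⁴ × 0.44 × 310 = 0.02728 m
0.26 × 2.1×10⁻⁴ × 1700 = 0.09282 m
Δh = 0.08100 + 0.02728 + 0.09282 = 0.20110 m

Δh ≈ 201 mm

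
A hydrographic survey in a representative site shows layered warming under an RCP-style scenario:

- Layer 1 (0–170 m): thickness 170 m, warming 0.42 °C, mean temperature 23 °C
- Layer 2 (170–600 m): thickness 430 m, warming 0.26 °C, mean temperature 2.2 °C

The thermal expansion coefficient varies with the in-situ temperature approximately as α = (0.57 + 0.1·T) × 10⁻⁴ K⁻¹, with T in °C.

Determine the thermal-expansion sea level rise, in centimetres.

Layer 1: α = (0.57 + 0.1×23)×10⁻⁴ = 2.87×10⁻⁴ K⁻¹
Layer 2: α = (0.57 + 0.1×2.2)×10⁻⁴ = 0.79×10⁻⁴ K⁻¹
Layer 1: 2.87×10⁻⁴ × 0.42 × 170 = 0.0204918 m
430 × 0.26 × 0.79×10⁻⁴ = 0.0088322 m
Δh = 0.0204918 + 0.0088322 = 0.029324 m

2.9 cm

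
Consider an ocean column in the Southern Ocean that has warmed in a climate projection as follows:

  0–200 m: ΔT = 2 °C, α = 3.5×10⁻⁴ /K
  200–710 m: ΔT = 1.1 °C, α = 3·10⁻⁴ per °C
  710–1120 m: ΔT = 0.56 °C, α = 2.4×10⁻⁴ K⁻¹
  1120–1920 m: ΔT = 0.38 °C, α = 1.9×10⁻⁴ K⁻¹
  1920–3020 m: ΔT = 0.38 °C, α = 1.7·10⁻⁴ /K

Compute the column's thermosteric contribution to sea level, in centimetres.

0–200 m: 3.5×10⁻⁴ × 2 × 200 = 0.14000 m
510 × 1.1 × 3×10⁻⁴ = 0.16830 m
410 × 0.56 × 2.4×10⁻⁴ = 0.055104 m
Layer 4: 800 × 0.38 × 1.9×10⁻⁴ = 0.05776 m
1920–3020 m: 0.38 × 1100 × 1.7×10⁻⁴ = 0.07106 m
Δh = 0.14000 + 0.16830 + 0.055104 + 0.05776 + 0.07106 = 0.492224 m ≈ 49.2 cm

49.2 cm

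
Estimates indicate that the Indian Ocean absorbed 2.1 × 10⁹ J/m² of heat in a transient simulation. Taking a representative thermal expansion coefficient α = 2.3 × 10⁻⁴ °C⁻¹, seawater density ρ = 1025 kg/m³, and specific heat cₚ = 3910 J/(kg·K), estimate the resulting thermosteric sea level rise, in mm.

Δh = αQ/(ρcₚ) = 2.3×10⁻⁴ × 2.1×10⁹ / (1025 × 3910) ≈ 0.12052 m

Δh ≈ 120 mm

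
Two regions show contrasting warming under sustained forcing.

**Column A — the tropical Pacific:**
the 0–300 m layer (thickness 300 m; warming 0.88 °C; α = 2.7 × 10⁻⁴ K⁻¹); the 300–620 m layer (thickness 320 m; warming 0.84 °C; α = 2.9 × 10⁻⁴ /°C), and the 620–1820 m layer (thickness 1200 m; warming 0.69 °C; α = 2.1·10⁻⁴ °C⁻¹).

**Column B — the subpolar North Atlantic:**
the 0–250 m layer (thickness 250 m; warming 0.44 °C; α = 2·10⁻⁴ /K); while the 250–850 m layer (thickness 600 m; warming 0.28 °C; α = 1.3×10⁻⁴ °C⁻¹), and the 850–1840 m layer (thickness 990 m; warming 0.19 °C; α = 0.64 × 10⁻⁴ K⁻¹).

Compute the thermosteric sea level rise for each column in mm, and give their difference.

A 300 × 2.7×10⁻⁴ × 0.88 = 0.07128 m
A Layer 2: 2.9×10⁻⁴ × 0.84 × 320 = 0.077952 m
A Layer 3: 2.1×10⁻⁴ × 1200 × 0.69 = 0.17388 m
A total: 0.323112 m
B Layer 1: 250 × 2×10⁻⁴ × 0.44 = 0.02200 m
B Layer 2: 600 × 1.3×10⁻⁴ × 0.28 = 0.02184 m
B 0.64×10⁻⁴ × 0.19 × 990 = 0.0120384 m
B total: 0.0558784 m
Difference: 0.323112 − 0.0558784 = 0.2672336 m

A: 323 mm; B: 55.9 mm; difference 267 mm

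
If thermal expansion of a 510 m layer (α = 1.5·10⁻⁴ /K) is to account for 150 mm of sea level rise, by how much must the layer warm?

ΔT = Δh/(αH) = 0.15 / (1.5×10⁻⁴ × 510) ≈ 1.961 K

about 2.0 K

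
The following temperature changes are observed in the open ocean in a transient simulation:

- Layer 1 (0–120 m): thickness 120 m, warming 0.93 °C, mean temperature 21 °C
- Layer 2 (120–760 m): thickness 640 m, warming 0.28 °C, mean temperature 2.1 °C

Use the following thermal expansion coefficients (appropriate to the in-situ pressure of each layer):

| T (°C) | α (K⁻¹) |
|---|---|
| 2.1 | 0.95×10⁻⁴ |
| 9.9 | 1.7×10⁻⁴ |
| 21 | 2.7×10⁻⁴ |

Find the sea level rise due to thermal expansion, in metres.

Δh = 0.0472 m

Layer 1 at 21 °C → α = 2.7×10⁻⁴ K⁻¹
Layer 2 at 2.1 °C → α = 0.95×10⁻⁴ K⁻¹
Layer 1: 0.93 × 120 × 2.7×10⁻⁴ = 0.030132 m
Layer 2: 640 × 0.95×10⁻⁴ × 0.28 = 0.017024 m
Δh = 0.030132 + 0.017024 = 0.047156 m ≈ 0.0472 m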